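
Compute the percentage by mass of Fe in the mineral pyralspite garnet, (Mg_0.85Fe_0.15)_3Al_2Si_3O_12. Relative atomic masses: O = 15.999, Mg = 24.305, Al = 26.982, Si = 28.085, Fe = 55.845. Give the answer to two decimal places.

6.02 weight percent

Formula mass = 2.55×24.305 + 0.45×55.845 + 2×26.982 + 3×28.085 + 12×15.999 = 417.315 g/mol, of which 25.130 g is Fe.
So Fe makes up 25.130/417.315 = 0.0602 of the mass, i.e. 6.02%.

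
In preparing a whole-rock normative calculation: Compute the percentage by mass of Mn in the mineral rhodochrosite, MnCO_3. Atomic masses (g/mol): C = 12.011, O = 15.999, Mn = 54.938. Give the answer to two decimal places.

47.79 mass %

M(MnCO_3) = 114.946 g/mol.
Mn contributes 1 × 54.938 = 54.938 g per mole.
54.938/114.946 = 0.4779 → 47.79%.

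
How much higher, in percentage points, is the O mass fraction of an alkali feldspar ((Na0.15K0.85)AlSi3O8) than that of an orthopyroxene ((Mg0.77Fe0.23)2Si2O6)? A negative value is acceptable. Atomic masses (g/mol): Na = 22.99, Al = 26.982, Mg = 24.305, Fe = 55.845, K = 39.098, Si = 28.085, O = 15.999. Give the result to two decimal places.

1.80 percentage points

M((Na0.15K0.85)AlSi3O8) = 275.911 g/mol, so wt% O = 127.992/275.911 × 100 = 46.39%.
M((Mg0.77Fe0.23)2Si2O6) = 215.282 g/mol, so wt% O = 95.994/215.282 × 100 = 44.59%.
46.39 − 44.59 = 1.80 pp.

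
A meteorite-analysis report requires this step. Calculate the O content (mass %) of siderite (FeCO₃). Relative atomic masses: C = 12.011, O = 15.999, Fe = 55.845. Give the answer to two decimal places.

M(FeCO₃) = 115.853 g/mol.
O contributes 3 × 15.999 = 47.997 g per mole.
47.997/115.853 = 0.4143 → 41.43%.

41.43 mass %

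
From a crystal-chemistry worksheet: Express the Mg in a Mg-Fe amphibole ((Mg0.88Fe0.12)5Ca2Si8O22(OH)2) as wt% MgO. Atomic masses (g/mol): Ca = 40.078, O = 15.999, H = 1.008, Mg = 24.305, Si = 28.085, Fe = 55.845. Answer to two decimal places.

Formula mass = 831.277 g/mol.
4.40 Mg → 4.4000 mol MgO per formula unit; M(MgO) = 40.304, so MgO mass = 177.338 g.
177.338/831.277 × 100 = 21.33 wt%.

21.33 wt%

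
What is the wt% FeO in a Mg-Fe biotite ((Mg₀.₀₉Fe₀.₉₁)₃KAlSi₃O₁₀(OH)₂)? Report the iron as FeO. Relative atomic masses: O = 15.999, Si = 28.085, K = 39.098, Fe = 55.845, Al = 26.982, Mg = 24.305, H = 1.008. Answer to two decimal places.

Formula mass = 503.358 g/mol.
2.73 Fe → 2.7300 mol FeO per formula unit; M(FeO) = 71.844, so FeO mass = 196.134 g.
196.134/503.358 × 100 = 38.97 wt%.

38.97 wt%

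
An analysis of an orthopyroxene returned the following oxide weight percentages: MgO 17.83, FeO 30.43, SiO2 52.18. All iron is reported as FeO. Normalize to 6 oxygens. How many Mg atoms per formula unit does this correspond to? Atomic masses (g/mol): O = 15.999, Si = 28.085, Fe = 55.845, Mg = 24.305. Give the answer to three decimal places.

MgO (M=40.304): mol = 0.44239; Mg = 0.44239, O = 0.44239.
FeO (M=71.844): mol = 0.42356; Fe = 0.42356, O = 0.42356.
SiO2 (M=60.083): mol = 0.86847; Si = 0.86847, O = 1.73694.
ΣO = 2.60289; factor = 6/ΣO = 2.30513.
Mg apfu = 0.44239 × 2.30513 = 1.020.

1.020 Mg apfu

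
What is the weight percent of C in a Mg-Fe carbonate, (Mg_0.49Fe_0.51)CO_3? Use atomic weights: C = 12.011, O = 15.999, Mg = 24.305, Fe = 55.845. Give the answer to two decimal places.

11.96 weight percent

Molar mass of (Mg_0.49Fe_0.51)CO_3: 0.49*24.305 + 0.51*55.845 + 1*12.011 + 3*15.999 = 100.398 g/mol.
Mass of C per formula unit: 1 × 12.011 = 12.011 g.
Weight fraction C = 12.011 / 100.398 = 0.1196.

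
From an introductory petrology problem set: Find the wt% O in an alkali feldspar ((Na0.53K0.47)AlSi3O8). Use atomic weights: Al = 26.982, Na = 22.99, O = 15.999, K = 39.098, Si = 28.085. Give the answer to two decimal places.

Formula mass = 0.53*22.99 + 0.47*39.098 + 1*26.982 + 3*28.085 + 8*15.999 = 269.790 g/mol, of which 127.992 g is O.
So O makes up 127.992/269.790 = 0.4744 of the mass, i.e. 47.44%.

47.44 mass %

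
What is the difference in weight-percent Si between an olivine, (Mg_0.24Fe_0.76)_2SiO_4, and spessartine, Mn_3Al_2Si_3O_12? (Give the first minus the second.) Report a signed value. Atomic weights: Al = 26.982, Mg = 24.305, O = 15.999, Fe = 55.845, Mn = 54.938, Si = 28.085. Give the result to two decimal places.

-2.13 percentage points

Si in (Mg_0.24Fe_0.76)_2SiO_4: molar mass 188.632 g/mol; 1×28.085 = 28.085 g → 14.89 wt%.
Si in Mn_3Al_2Si_3O_12: molar mass 495.021 g/mol; 3×28.085 = 84.255 g → 17.02 wt%.
Difference = 14.89 − 17.02 = -2.13 percentage points.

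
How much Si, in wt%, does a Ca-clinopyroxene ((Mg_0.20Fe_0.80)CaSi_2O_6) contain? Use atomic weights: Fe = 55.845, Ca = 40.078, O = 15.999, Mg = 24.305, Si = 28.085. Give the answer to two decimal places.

M((Mg_0.20Fe_0.80)CaSi_2O_6) = 241.779 g/mol.
Si contributes 2 × 28.085 = 56.170 g per mole.
56.170/241.779 = 0.2323 → 23.23%.

23.23 wt%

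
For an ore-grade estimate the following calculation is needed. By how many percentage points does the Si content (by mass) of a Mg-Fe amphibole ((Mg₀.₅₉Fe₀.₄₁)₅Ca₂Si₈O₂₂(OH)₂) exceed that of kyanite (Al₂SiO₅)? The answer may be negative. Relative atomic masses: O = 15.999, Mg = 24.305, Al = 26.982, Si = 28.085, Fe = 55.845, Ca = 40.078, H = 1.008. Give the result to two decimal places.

M((Mg₀.₅₉Fe₀.₄₁)₅Ca₂Si₈O₂₂(OH)₂) = 877.010 g/mol, so wt% Si = 224.680/877.010 × 100 = 25.62%.
M(Al₂SiO₅) = 162.044 g/mol, so wt% Si = 28.085/162.044 × 100 = 17.33%.
25.62 − 17.33 = 8.29 pp.

8.29 percentage points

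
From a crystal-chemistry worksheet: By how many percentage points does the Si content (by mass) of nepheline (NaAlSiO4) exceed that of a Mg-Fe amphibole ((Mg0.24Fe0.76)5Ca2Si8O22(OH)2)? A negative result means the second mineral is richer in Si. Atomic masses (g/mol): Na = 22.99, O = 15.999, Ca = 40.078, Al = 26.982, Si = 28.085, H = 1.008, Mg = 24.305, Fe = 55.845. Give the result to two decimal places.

First mineral: 28.085 g Si in 142.053 g formula = 19.77 wt% Si.
Second mineral: 224.680 g Si in 932.205 g formula = 24.10 wt% Si.
19.77% − 24.10% gives a difference of -4.33 percentage points.

-4.33 percentage points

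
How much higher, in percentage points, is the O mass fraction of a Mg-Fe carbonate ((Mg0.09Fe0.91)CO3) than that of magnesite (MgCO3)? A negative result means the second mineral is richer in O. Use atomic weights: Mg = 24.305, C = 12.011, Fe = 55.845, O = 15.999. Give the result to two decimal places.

-14.46 percentage points

O in (Mg0.09Fe0.91)CO3: molar mass 113.014 g/mol; 3×15.999 = 47.997 g → 42.47 wt%.
O in MgCO3: molar mass 84.313 g/mol; 3×15.999 = 47.997 g → 56.93 wt%.
Difference = 42.47 − 56.93 = -14.46 percentage points.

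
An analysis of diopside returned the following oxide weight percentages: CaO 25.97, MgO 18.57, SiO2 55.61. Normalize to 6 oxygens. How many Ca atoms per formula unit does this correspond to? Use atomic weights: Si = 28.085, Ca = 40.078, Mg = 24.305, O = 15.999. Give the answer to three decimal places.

CaO (M=56.077): mol = 0.46311; Ca = 0.46311, O = 0.46311.
MgO (M=40.304): mol = 0.46075; Mg = 0.46075, O = 0.46075.
SiO2 (M=60.083): mol = 0.92555; Si = 0.92555, O = 1.85110.
ΣO = 2.77496; factor = 6/ΣO = 2.16219.
Ca apfu = 0.46311 × 2.16219 = 1.001.

1.001 Ca apfu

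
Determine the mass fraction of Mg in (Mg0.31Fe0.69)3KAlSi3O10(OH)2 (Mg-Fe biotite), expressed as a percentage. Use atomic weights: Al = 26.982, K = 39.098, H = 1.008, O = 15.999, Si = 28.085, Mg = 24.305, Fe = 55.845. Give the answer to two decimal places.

4.68 weight percent

Formula mass = 0.93×24.305 + 2.07×55.845 + 1×39.098 + 1×26.982 + 3×28.085 + 12×15.999 + 2×1.008 = 482.542 g/mol, of which 22.604 g is Mg.
So Mg makes up 22.604/482.542 = 0.0468 of the mass, i.e. 4.68%.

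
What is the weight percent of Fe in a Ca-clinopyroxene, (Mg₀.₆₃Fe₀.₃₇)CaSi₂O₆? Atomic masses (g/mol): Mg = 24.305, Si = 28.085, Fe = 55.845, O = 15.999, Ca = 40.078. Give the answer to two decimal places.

9.05 wt%

M((Mg₀.₆₃Fe₀.₃₇)CaSi₂O₆) = 228.217 g/mol.
Fe contributes 0.37 × 55.845 = 20.663 g per mole.
20.663/228.217 = 0.0905 → 9.05%.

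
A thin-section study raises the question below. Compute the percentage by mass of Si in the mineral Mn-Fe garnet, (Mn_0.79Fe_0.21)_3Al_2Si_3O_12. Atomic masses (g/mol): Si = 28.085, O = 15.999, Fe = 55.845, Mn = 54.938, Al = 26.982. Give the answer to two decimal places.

Formula mass = 2.37*54.938 + 0.63*55.845 + 2*26.982 + 3*28.085 + 12*15.999 = 495.592 g/mol, of which 84.255 g is Si.
So Si makes up 84.255/495.592 = 0.1700 of the mass, i.e. 17.00%.

17.00 weight percent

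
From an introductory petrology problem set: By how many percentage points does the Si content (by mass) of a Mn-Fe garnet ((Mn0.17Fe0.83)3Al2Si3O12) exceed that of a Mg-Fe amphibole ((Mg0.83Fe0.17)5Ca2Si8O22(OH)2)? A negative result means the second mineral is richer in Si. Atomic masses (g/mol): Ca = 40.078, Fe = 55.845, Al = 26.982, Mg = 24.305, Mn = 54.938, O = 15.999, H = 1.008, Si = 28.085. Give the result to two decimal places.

-9.83 percentage points

First mineral: 84.255 g Si in 497.279 g formula = 16.94 wt% Si.
Second mineral: 224.680 g Si in 839.162 g formula = 26.77 wt% Si.
16.94% − 26.77% gives a difference of -9.83 percentage points.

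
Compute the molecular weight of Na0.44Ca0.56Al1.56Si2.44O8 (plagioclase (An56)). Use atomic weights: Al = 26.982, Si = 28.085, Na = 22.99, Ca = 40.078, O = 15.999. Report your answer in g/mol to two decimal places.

271.17 g/mol

M = 0.44·22.99 + 0.56·40.078 + 1.56·26.982 + 2.44·28.085 + 8·15.999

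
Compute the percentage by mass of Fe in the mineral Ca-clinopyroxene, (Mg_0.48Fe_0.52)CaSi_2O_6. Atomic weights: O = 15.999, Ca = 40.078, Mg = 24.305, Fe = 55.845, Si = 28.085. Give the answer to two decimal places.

12.47 weight percent

M((Mg_0.48Fe_0.52)CaSi_2O_6) = 232.948 g/mol.
Fe contributes 0.52 × 55.845 = 29.039 g per mole.
29.039/232.948 = 0.1247 → 12.47%.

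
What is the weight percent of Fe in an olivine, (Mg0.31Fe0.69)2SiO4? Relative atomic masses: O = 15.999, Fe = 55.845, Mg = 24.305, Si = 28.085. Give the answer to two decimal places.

41.83 weight percent

M((Mg0.31Fe0.69)2SiO4) = 184.216 g/mol.
Fe contributes 1.38 × 55.845 = 77.066 g per mole.
77.066/184.216 = 0.4183 → 41.83%.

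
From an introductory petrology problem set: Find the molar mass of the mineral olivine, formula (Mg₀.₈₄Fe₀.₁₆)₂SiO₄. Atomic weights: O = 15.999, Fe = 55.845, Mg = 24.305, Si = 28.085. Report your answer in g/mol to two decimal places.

150.78 g/mol

Mg: 1.68 × 24.305 = 40.8324
Fe: 0.32 × 55.845 = 17.8704
Si: 1 × 28.085 = 28.0850
O: 4 × 15.999 = 63.9960
Summing the contributions gives the formula mass.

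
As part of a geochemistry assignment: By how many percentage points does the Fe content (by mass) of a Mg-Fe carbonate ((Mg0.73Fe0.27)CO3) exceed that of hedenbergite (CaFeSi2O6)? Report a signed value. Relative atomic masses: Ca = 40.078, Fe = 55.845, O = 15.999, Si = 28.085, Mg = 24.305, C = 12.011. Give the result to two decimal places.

-6.27 percentage points

M((Mg0.73Fe0.27)CO3) = 92.829 g/mol, so wt% Fe = 15.078/92.829 × 100 = 16.24%.
M(CaFeSi2O6) = 248.087 g/mol, so wt% Fe = 55.845/248.087 × 100 = 22.51%.
16.24 − 22.51 = -6.27 pp.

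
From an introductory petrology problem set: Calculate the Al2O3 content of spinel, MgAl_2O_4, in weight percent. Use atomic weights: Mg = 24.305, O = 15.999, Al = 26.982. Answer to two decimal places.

Formula mass = 142.265 g/mol.
2 Al → 1.0000 mol Al2O3 per formula unit; M(Al2O3) = 101.961, so Al2O3 mass = 101.961 g.
101.961/142.265 × 100 = 71.67 wt%.

71.67 wt%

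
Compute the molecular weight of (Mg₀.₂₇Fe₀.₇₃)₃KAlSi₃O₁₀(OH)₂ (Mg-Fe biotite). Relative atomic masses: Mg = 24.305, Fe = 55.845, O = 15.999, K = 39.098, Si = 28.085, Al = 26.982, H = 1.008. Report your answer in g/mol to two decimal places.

486.33 g/mol

The formula mass is the sum 0.81·24.305 + 2.19·55.845 + 1·39.098 + 1·26.982 + 3·28.085 + 12·15.999 + 2·1.008.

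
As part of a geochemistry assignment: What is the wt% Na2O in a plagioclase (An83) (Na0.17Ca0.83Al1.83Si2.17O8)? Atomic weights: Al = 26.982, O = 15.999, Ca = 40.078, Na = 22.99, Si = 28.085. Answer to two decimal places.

M(Na0.17Ca0.83Al1.83Si2.17O8) = 275.487 g/mol; M(Na2O) = 61.979 g/mol.
Moles Na2O per formula unit = 0.17 Na ÷ 2 = 0.0850.
Na2O fraction = (0.0850 × 61.979) / 275.487 = 5.268/275.487 = 0.0191.

1.91 wt%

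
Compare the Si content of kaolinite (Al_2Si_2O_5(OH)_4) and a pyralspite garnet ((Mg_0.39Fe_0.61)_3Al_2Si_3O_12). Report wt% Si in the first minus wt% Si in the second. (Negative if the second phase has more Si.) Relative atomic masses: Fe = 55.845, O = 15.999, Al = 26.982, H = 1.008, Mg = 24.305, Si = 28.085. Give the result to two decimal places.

3.48 percentage points

Si in Al_2Si_2O_5(OH)_4: molar mass 258.157 g/mol; 2×28.085 = 56.170 g → 21.76 wt%.
Si in (Mg_0.39Fe_0.61)_3Al_2Si_3O_12: molar mass 460.840 g/mol; 3×28.085 = 84.255 g → 18.28 wt%.
Difference = 21.76 − 18.28 = 3.48 percentage points.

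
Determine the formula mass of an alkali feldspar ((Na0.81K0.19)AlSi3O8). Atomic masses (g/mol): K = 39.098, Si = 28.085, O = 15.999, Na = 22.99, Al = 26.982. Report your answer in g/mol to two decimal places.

265.28 g/mol

Na: 0.81 × 22.99 = 18.6219
K: 0.19 × 39.098 = 7.4286
Al: 1 × 26.982 = 26.9820
Si: 3 × 28.085 = 84.2550
O: 8 × 15.999 = 127.9920
Summing the contributions gives the formula mass.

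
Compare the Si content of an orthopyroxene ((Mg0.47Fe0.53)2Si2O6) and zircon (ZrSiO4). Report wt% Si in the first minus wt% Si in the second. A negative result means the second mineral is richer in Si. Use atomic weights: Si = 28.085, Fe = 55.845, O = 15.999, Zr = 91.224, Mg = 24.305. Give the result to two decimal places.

8.66 percentage points

First mineral: 56.170 g Si in 234.206 g formula = 23.98 wt% Si.
Second mineral: 28.085 g Si in 183.305 g formula = 15.32 wt% Si.
23.98% − 15.32% gives a difference of 8.66 percentage points.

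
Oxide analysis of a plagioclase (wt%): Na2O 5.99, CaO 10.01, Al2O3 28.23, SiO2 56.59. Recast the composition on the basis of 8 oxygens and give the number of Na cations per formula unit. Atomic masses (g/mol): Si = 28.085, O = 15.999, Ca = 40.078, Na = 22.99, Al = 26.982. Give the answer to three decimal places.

0.517 Na apfu

Na2O: 5.99/61.979 = 0.09665 mol → 0.19330 mol Na, 0.09665 mol O.
CaO: 10.01/56.077 = 0.17850 mol → 0.17850 mol Ca, 0.17850 mol O.
Al2O3: 28.23/101.961 = 0.27687 mol → 0.55374 mol Al, 0.83061 mol O.
SiO2: 56.59/60.083 = 0.94186 mol → 0.94186 mol Si, 1.88372 mol O.
Total oxygen = 2.98948 mol. Normalization factor = 8/2.98948 = 2.67605.
Na per 8 O = 0.19330 × 2.67605 = 0.517.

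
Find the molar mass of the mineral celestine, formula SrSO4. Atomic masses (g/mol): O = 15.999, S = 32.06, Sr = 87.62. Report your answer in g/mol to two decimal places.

183.68 g/mol

Sr: 1 × 87.62 = 87.6200
S: 1 × 32.06 = 32.0600
O: 4 × 15.999 = 63.9960
Summing the contributions gives the formula mass.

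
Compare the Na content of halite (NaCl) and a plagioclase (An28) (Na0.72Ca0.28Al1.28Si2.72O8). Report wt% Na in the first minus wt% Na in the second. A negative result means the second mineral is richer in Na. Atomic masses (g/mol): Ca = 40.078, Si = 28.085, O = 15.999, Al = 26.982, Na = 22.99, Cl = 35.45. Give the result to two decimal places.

33.13 percentage points

M(NaCl) = 58.440 g/mol, so wt% Na = 22.990/58.440 × 100 = 39.34%.
M(Na0.72Ca0.28Al1.28Si2.72O8) = 266.695 g/mol, so wt% Na = 16.553/266.695 × 100 = 6.21%.
39.34 − 6.21 = 33.13 pp.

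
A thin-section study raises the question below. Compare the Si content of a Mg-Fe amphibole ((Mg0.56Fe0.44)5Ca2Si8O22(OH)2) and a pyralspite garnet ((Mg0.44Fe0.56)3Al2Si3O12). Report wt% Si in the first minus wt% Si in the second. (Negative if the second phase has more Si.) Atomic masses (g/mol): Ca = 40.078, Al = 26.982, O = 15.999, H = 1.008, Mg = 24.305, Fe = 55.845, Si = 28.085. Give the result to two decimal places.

7.01 percentage points

First mineral: 224.680 g Si in 881.741 g formula = 25.48 wt% Si.
Second mineral: 84.255 g Si in 456.109 g formula = 18.47 wt% Si.
25.48% − 18.47% gives a difference of 7.01 percentage points.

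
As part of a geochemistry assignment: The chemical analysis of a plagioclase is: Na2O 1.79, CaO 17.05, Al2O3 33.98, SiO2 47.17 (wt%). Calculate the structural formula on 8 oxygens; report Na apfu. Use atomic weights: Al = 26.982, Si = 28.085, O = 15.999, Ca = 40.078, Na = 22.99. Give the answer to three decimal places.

Na2O: 1.79/61.979 = 0.02888 mol → 0.05776 mol Na, 0.02888 mol O.
CaO: 17.05/56.077 = 0.30405 mol → 0.30405 mol Ca, 0.30405 mol O.
Al2O3: 33.98/101.961 = 0.33326 mol → 0.66652 mol Al, 0.99978 mol O.
SiO2: 47.17/60.083 = 0.78508 mol → 0.78508 mol Si, 1.57016 mol O.
Total oxygen = 2.90287 mol. Normalization factor = 8/2.90287 = 2.75589.
Na per 8 O = 0.05776 × 2.75589 = 0.159.

0.159 Na apfu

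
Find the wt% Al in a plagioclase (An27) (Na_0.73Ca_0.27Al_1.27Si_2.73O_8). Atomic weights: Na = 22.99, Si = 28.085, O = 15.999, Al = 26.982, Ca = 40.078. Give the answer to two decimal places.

12.86 wt%

Molar mass of Na_0.73Ca_0.27Al_1.27Si_2.73O_8: 0.73×22.99 + 0.27×40.078 + 1.27×26.982 + 2.73×28.085 + 8×15.999 = 266.535 g/mol.
Mass of Al per formula unit: 1.27 × 26.982 = 34.267 g.
Weight fraction Al = 34.267 / 266.535 = 0.1286.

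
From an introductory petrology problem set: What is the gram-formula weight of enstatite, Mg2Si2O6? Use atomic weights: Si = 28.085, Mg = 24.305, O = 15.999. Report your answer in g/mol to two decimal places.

200.77 g/mol

The formula mass is the sum 2(24.305) + 2(28.085) + 6(15.999).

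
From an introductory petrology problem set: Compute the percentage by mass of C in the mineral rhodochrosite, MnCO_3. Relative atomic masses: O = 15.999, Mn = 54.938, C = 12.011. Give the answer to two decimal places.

M(MnCO_3) = 114.946 g/mol.
C contributes 1 × 12.011 = 12.011 g per mole.
12.011/114.946 = 0.1045 → 10.45%.

10.45 mass %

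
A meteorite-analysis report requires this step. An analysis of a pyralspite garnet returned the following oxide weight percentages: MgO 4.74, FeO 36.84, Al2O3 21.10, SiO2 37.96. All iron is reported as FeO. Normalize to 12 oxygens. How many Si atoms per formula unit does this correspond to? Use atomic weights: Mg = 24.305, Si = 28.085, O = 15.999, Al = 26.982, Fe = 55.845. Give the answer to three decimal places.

3.015 Si apfu

MgO (M=40.304): mol = 0.11761; Mg = 0.11761, O = 0.11761.
FeO (M=71.844): mol = 0.51278; Fe = 0.51278, O = 0.51278.
Al2O3 (M=101.961): mol = 0.20694; Al = 0.41388, O = 0.62082.
SiO2 (M=60.083): mol = 0.63179; Si = 0.63179, O = 1.26358.
ΣO = 2.51479; factor = 12/ΣO = 4.77177.
Si apfu = 0.63179 × 4.77177 = 3.015.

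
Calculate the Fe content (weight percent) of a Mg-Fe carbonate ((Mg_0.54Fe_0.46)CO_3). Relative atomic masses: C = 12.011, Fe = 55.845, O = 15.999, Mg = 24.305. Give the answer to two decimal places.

26.00 weight percent

Molar mass of (Mg_0.54Fe_0.46)CO_3: 0.54×24.305 + 0.46×55.845 + 1×12.011 + 3×15.999 = 98.821 g/mol.
Mass of Fe per formula unit: 0.46 × 55.845 = 25.689 g.
Weight fraction Fe = 25.689 / 98.821 = 0.2600.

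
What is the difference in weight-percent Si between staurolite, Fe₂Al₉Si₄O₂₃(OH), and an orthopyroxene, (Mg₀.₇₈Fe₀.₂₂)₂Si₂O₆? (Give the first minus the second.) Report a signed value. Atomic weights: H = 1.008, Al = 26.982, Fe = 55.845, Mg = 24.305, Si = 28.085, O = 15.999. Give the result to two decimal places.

M(Fe₂Al₉Si₄O₂₃(OH)) = 851.852 g/mol, so wt% Si = 112.340/851.852 × 100 = 13.19%.
M((Mg₀.₇₈Fe₀.₂₂)₂Si₂O₆) = 214.652 g/mol, so wt% Si = 56.170/214.652 × 100 = 26.17%.
13.19 − 26.17 = -12.98 pp.

-12.98 percentage points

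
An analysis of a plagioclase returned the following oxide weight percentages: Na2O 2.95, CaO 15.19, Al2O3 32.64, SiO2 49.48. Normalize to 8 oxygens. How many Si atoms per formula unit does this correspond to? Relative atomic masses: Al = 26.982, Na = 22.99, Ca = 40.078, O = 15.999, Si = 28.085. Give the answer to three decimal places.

Na2O (M=61.979): mol = 0.04760; Na = 0.09520, O = 0.04760.
CaO (M=56.077): mol = 0.27088; Ca = 0.27088, O = 0.27088.
Al2O3 (M=101.961): mol = 0.32012; Al = 0.64024, O = 0.96036.
SiO2 (M=60.083): mol = 0.82353; Si = 0.82353, O = 1.64706.
ΣO = 2.92590; factor = 8/ΣO = 2.73420.
Si apfu = 0.82353 × 2.73420 = 2.252.

2.252 Si apfu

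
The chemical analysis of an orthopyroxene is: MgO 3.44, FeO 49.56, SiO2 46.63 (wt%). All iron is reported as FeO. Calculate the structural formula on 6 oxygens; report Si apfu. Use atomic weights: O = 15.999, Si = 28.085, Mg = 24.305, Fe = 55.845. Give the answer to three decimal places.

2.001 Si apfu

3.44 wt% MgO ÷ 40.304 g/mol = 0.08535 mol, giving 0.08535 Mg and 0.08535 O.
49.56 wt% FeO ÷ 71.844 g/mol = 0.68983 mol, giving 0.68983 Fe and 0.68983 O.
46.63 wt% SiO2 ÷ 60.083 g/mol = 0.77609 mol, giving 0.77609 Si and 1.55218 O.
Oxygen sums to 2.32736; scaling by 6/2.32736 = 2.57803 puts the formula on 6 O.
Si: 0.77609 × 2.57803 = 2.001 atoms per formula unit.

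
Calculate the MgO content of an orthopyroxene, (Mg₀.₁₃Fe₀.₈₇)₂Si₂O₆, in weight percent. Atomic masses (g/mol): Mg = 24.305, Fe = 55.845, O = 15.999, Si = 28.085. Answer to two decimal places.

Formula mass = 255.654 g/mol.
0.26 Mg → 0.2600 mol MgO per formula unit; M(MgO) = 40.304, so MgO mass = 10.479 g.
10.479/255.654 × 100 = 4.10 wt%.

4.10 wt%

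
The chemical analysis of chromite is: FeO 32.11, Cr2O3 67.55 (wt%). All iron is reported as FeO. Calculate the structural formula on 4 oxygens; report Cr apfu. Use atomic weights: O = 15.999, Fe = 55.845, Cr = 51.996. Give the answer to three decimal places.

1.997 Cr apfu

FeO: 32.11/71.844 = 0.44694 mol → 0.44694 mol Fe, 0.44694 mol O.
Cr2O3: 67.55/151.989 = 0.44444 mol → 0.88888 mol Cr, 1.33332 mol O.
Total oxygen = 1.78026 mol. Normalization factor = 4/1.78026 = 2.24686.
Cr per 4 O = 0.88888 × 2.24686 = 1.997.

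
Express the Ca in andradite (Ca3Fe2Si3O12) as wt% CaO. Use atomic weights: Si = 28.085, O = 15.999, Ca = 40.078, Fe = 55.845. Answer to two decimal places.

33.11 wt%

M(Ca3Fe2Si3O12) = 508.167 g/mol; M(CaO) = 56.077 g/mol.
Moles CaO per formula unit = 3 Ca ÷ 1 = 3.0000.
CaO fraction = (3.0000 × 56.077) / 508.167 = 168.231/508.167 = 0.3311.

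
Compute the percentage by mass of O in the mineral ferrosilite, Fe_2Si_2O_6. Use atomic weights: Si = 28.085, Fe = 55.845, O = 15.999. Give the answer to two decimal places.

Formula mass = 2*55.845 + 2*28.085 + 6*15.999 = 263.854 g/mol, of which 95.994 g is O.
So O makes up 95.994/263.854 = 0.3638 of the mass, i.e. 36.38%.

36.38 wt%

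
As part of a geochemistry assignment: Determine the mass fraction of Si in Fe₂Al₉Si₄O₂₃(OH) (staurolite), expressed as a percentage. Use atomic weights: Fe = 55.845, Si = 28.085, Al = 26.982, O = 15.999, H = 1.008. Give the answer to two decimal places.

13.19 weight percent

Formula mass = 2*55.845 + 9*26.982 + 4*28.085 + 24*15.999 + 1*1.008 = 851.852 g/mol, of which 112.340 g is Si.
So Si makes up 112.340/851.852 = 0.1319 of the mass, i.e. 13.19%.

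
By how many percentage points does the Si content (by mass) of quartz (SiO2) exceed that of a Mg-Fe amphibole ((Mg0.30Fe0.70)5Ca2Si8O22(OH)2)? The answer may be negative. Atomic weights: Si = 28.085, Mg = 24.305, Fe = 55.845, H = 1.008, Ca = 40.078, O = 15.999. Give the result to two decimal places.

22.39 percentage points

M(SiO2) = 60.083 g/mol, so wt% Si = 28.085/60.083 × 100 = 46.74%.
M((Mg0.30Fe0.70)5Ca2Si8O22(OH)2) = 922.743 g/mol, so wt% Si = 224.680/922.743 × 100 = 24.35%.
46.74 − 24.35 = 22.39 pp.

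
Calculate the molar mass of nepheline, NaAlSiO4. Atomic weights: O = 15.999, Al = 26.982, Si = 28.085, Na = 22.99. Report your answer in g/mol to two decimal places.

142.05 g/mol

The formula mass is the sum 1*22.99 + 1*26.982 + 1*28.085 + 4*15.999.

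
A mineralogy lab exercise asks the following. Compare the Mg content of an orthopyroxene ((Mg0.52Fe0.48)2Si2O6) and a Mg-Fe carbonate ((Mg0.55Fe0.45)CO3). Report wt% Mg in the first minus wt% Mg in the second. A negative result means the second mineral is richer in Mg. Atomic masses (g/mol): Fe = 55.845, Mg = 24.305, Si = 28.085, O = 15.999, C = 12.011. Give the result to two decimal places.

-2.63 percentage points

First mineral: 25.277 g Mg in 231.052 g formula = 10.94 wt% Mg.
Second mineral: 13.368 g Mg in 98.506 g formula = 13.57 wt% Mg.
10.94% − 13.57% gives a difference of -2.63 percentage points.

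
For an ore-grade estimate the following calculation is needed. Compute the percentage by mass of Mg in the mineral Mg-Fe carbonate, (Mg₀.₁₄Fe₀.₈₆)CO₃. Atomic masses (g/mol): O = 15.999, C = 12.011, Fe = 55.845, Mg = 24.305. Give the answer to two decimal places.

Molar mass of (Mg₀.₁₄Fe₀.₈₆)CO₃: 0.14*24.305 + 0.86*55.845 + 1*12.011 + 3*15.999 = 111.437 g/mol.
Mass of Mg per formula unit: 0.14 × 24.305 = 3.403 g.
Weight fraction Mg = 3.403 / 111.437 = 0.0305.

3.05 mass %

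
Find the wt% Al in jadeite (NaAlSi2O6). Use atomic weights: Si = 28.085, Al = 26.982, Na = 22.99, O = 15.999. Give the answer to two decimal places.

13.35 wt%

Formula mass = 1*22.99 + 1*26.982 + 2*28.085 + 6*15.999 = 202.136 g/mol, of which 26.982 g is Al.
So Al makes up 26.982/202.136 = 0.1335 of the mass, i.e. 13.35%.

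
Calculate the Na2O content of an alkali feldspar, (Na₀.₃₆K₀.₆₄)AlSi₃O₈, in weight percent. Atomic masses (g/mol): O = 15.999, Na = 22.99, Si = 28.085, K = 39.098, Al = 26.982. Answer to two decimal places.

Molar mass of (Na₀.₃₆K₀.₆₄)AlSi₃O₈ = 0.36·22.99 + 0.64·39.098 + 1·26.982 + 3·28.085 + 8·15.999 = 272.528 g/mol.
Each formula unit contains 0.36 Na, equivalent to 0.36/2 = 0.1800 mol Na2O.
M(Na2O) = 2×22.99 + 1×15.999 = 61.979 g/mol.
Mass of Na2O per formula unit = 0.1800 × 61.979 = 11.156 g.
Na2O wt% = 11.156 / 272.528 × 100 = 4.09%.

4.09 wt%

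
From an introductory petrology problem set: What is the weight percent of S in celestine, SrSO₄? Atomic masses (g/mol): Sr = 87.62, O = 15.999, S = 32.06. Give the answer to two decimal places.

17.45 weight percent

Molar mass of SrSO₄: 1×87.62 + 1×32.06 + 4×15.999 = 183.676 g/mol.
Mass of S per formula unit: 1 × 32.06 = 32.060 g.
Weight fraction S = 32.060 / 183.676 = 0.1745.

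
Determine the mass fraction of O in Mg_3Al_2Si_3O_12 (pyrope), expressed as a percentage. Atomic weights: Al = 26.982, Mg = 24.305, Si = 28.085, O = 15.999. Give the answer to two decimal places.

47.63 weight percent

Molar mass of Mg_3Al_2Si_3O_12: 3×24.305 + 2×26.982 + 3×28.085 + 12×15.999 = 403.122 g/mol.
Mass of O per formula unit: 12 × 15.999 = 191.988 g.
Weight fraction O = 191.988 / 403.122 = 0.4763.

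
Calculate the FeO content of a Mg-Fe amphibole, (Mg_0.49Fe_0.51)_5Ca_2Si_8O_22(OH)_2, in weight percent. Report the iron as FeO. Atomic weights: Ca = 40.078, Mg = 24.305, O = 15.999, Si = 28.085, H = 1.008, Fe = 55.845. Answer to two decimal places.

M((Mg_0.49Fe_0.51)_5Ca_2Si_8O_22(OH)_2) = 892.780 g/mol; M(FeO) = 71.844 g/mol.
Moles FeO per formula unit = 2.55 Fe ÷ 1 = 2.5500.
FeO fraction = (2.5500 × 71.844) / 892.780 = 183.202/892.780 = 0.2052.

20.52 wt%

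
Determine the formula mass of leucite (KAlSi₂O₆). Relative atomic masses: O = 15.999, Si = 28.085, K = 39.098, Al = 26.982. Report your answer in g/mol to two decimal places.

218.24 g/mol

The formula mass is the sum 1*39.098 + 1*26.982 + 2*28.085 + 6*15.999.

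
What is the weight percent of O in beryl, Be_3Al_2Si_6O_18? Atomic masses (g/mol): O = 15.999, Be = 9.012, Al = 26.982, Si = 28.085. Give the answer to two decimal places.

Molar mass of Be_3Al_2Si_6O_18: 3*9.012 + 2*26.982 + 6*28.085 + 18*15.999 = 537.492 g/mol.
Mass of O per formula unit: 18 × 15.999 = 287.982 g.
Weight fraction O = 287.982 / 537.492 = 0.5358.

53.58 wt%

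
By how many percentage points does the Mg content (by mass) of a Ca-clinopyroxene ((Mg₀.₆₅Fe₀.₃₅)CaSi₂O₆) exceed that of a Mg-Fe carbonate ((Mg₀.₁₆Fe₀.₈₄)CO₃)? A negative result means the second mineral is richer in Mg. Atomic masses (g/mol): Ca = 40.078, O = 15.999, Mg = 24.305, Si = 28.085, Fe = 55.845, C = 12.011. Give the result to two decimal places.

3.43 percentage points

M((Mg₀.₆₅Fe₀.₃₅)CaSi₂O₆) = 227.586 g/mol, so wt% Mg = 15.798/227.586 × 100 = 6.94%.
M((Mg₀.₁₆Fe₀.₈₄)CO₃) = 110.807 g/mol, so wt% Mg = 3.889/110.807 × 100 = 3.51%.
6.94 − 3.51 = 3.43 pp.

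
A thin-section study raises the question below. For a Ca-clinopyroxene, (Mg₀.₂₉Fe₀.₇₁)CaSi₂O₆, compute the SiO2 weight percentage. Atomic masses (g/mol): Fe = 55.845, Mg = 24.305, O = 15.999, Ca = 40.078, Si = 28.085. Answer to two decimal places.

Molar mass of (Mg₀.₂₉Fe₀.₇₁)CaSi₂O₆ = 0.29*24.305 + 0.71*55.845 + 1*40.078 + 2*28.085 + 6*15.999 = 238.940 g/mol.
Each formula unit contains 2 Si, equivalent to 2/1 = 2.0000 mol SiO2.
M(SiO2) = 1×28.085 + 2×15.999 = 60.083 g/mol.
Mass of SiO2 per formula unit = 2.0000 × 60.083 = 120.166 g.
SiO2 wt% = 120.166 / 238.940 × 100 = 50.29%.

50.29 wt%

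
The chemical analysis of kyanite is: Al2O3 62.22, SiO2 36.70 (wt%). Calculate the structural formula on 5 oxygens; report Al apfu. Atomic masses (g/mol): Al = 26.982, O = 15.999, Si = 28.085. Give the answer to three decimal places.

Al2O3: 62.22/101.961 = 0.61023 mol → 1.22046 mol Al, 1.83069 mol O.
SiO2: 36.70/60.083 = 0.61082 mol → 0.61082 mol Si, 1.22164 mol O.
Total oxygen = 3.05233 mol. Normalization factor = 5/3.05233 = 1.63809.
Al per 5 O = 1.22046 × 1.63809 = 1.999.

1.999 Al apfu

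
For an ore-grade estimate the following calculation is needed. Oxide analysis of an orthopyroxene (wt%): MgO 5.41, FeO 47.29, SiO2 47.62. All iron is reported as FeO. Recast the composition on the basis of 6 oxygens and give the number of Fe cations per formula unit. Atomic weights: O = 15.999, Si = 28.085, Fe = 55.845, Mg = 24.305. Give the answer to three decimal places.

1.661 Fe apfu

MgO: 5.41/40.304 = 0.13423 mol → 0.13423 mol Mg, 0.13423 mol O.
FeO: 47.29/71.844 = 0.65823 mol → 0.65823 mol Fe, 0.65823 mol O.
SiO2: 47.62/60.083 = 0.79257 mol → 0.79257 mol Si, 1.58514 mol O.
Total oxygen = 2.37760 mol. Normalization factor = 6/2.37760 = 2.52355.
Fe per 6 O = 0.65823 × 2.52355 = 1.661.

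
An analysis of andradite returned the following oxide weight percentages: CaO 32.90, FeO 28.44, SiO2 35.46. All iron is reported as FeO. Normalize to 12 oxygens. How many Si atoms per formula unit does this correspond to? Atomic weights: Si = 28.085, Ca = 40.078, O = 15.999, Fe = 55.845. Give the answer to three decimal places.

32.90 wt% CaO ÷ 56.077 g/mol = 0.58669 mol, giving 0.58669 Ca and 0.58669 O.
28.44 wt% FeO ÷ 71.844 g/mol = 0.39586 mol, giving 0.39586 Fe and 0.39586 O.
35.46 wt% SiO2 ÷ 60.083 g/mol = 0.59018 mol, giving 0.59018 Si and 1.18036 O.
Oxygen sums to 2.16291; scaling by 12/2.16291 = 5.54808 puts the formula on 12 O.
Si: 0.59018 × 5.54808 = 3.274 atoms per formula unit.

3.274 Si apfu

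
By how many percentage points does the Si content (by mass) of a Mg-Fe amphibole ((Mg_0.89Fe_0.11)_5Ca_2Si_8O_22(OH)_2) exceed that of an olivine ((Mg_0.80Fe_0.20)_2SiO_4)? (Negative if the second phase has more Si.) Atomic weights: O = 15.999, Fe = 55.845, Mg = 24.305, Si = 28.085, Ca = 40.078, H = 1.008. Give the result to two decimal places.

First mineral: 224.680 g Si in 829.700 g formula = 27.08 wt% Si.
Second mineral: 28.085 g Si in 153.307 g formula = 18.32 wt% Si.
27.08% − 18.32% gives a difference of 8.76 percentage points.

8.76 percentage points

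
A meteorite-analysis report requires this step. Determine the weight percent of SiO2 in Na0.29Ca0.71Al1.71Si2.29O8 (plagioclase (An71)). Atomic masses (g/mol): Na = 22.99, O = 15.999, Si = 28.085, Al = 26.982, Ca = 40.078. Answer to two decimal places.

50.29 wt%

Formula mass = 273.568 g/mol.
2.29 Si → 2.2900 mol SiO2 per formula unit; M(SiO2) = 60.083, so SiO2 mass = 137.590 g.
137.590/273.568 × 100 = 50.29 wt%.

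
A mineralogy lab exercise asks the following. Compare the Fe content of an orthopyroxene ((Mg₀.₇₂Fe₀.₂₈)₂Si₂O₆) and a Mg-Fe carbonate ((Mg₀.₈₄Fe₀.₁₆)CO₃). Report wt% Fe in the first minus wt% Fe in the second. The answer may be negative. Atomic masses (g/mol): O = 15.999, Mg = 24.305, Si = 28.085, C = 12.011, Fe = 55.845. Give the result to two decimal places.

4.32 percentage points

M((Mg₀.₇₂Fe₀.₂₈)₂Si₂O₆) = 218.436 g/mol, so wt% Fe = 31.273/218.436 × 100 = 14.32%.
M((Mg₀.₈₄Fe₀.₁₆)CO₃) = 89.359 g/mol, so wt% Fe = 8.935/89.359 × 100 = 10.00%.
14.32 − 10.00 = 4.32 pp.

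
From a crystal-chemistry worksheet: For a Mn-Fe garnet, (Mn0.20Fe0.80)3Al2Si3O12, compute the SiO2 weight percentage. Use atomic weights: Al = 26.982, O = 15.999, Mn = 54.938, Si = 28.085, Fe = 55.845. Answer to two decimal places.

36.25 wt%

Formula mass = 497.198 g/mol.
3 Si → 3.0000 mol SiO2 per formula unit; M(SiO2) = 60.083, so SiO2 mass = 180.249 g.
180.249/497.198 × 100 = 36.25 wt%.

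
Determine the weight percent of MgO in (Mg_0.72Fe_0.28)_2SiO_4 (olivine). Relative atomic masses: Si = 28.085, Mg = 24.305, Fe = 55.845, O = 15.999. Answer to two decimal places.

36.65 wt%

Molar mass of (Mg_0.72Fe_0.28)_2SiO_4 = 1.44×24.305 + 0.56×55.845 + 1×28.085 + 4×15.999 = 158.353 g/mol.
Each formula unit contains 1.44 Mg, equivalent to 1.44/1 = 1.4400 mol MgO.
M(MgO) = 1×24.305 + 1×15.999 = 40.304 g/mol.
Mass of MgO per formula unit = 1.4400 × 40.304 = 58.038 g.
MgO wt% = 58.038 / 158.353 × 100 = 36.65%.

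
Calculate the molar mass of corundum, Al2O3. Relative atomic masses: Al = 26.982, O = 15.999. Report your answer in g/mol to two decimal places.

101.96 g/mol

Al: 2 × 26.982 = 53.9640
O: 3 × 15.999 = 47.9970
Summing the contributions gives the formula mass.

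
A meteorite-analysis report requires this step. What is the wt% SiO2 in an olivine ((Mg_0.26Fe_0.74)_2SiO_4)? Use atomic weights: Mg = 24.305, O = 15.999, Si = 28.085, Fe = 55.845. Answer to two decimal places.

32.07 wt%

Molar mass of (Mg_0.26Fe_0.74)_2SiO_4 = 0.52·24.305 + 1.48·55.845 + 1·28.085 + 4·15.999 = 187.370 g/mol.
Each formula unit contains 1 Si, equivalent to 1/1 = 1.0000 mol SiO2.
M(SiO2) = 1×28.085 + 2×15.999 = 60.083 g/mol.
Mass of SiO2 per formula unit = 1.0000 × 60.083 = 60.083 g.
SiO2 wt% = 60.083 / 187.370 × 100 = 32.07%.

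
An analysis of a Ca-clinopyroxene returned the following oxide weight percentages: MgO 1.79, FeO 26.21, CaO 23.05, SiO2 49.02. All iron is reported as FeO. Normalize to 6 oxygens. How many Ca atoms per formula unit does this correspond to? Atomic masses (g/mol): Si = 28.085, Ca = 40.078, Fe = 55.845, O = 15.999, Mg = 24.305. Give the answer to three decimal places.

1.006 Ca apfu

1.79 wt% MgO ÷ 40.304 g/mol = 0.04441 mol, giving 0.04441 Mg and 0.04441 O.
26.21 wt% FeO ÷ 71.844 g/mol = 0.36482 mol, giving 0.36482 Fe and 0.36482 O.
23.05 wt% CaO ÷ 56.077 g/mol = 0.41104 mol, giving 0.41104 Ca and 0.41104 O.
49.02 wt% SiO2 ÷ 60.083 g/mol = 0.81587 mol, giving 0.81587 Si and 1.63174 O.
Oxygen sums to 2.45201; scaling by 6/2.45201 = 2.44697 puts the formula on 6 O.
Ca: 0.41104 × 2.44697 = 1.006 atoms per formula unit.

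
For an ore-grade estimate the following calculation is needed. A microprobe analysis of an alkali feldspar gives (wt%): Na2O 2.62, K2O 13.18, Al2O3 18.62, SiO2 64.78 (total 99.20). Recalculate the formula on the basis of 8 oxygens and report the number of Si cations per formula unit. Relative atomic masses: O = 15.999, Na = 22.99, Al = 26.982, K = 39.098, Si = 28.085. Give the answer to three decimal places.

2.988 Si apfu

2.62 wt% Na2O ÷ 61.979 g/mol = 0.04227 mol, giving 0.08454 Na and 0.04227 O.
13.18 wt% K2O ÷ 94.195 g/mol = 0.13992 mol, giving 0.27984 K and 0.13992 O.
18.62 wt% Al2O3 ÷ 101.961 g/mol = 0.18262 mol, giving 0.36524 Al and 0.54786 O.
64.78 wt% SiO2 ÷ 60.083 g/mol = 1.07818 mol, giving 1.07818 Si and 2.15636 O.
Oxygen sums to 2.88641; scaling by 8/2.88641 = 2.77161 puts the formula on 8 O.
Si: 1.07818 × 2.77161 = 2.988 atoms per formula unit.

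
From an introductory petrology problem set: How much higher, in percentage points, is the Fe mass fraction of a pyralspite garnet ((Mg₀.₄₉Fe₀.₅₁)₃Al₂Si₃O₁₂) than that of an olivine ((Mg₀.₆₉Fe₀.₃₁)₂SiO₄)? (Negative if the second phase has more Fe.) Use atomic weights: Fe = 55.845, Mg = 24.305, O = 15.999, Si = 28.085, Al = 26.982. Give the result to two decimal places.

-2.68 percentage points

Fe in (Mg₀.₄₉Fe₀.₅₁)₃Al₂Si₃O₁₂: molar mass 451.378 g/mol; 1.53×55.845 = 85.443 g → 18.93 wt%.
Fe in (Mg₀.₆₉Fe₀.₃₁)₂SiO₄: molar mass 160.246 g/mol; 0.62×55.845 = 34.624 g → 21.61 wt%.
Difference = 18.93 − 21.61 = -2.68 percentage points.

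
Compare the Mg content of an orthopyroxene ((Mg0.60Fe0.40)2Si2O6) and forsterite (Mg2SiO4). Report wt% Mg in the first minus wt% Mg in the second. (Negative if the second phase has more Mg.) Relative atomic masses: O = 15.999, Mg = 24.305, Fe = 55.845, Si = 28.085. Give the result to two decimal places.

-21.65 percentage points

Mg in (Mg0.60Fe0.40)2Si2O6: molar mass 226.006 g/mol; 1.20×24.305 = 29.166 g → 12.90 wt%.
Mg in Mg2SiO4: molar mass 140.691 g/mol; 2×24.305 = 48.610 g → 34.55 wt%.
Difference = 12.90 − 34.55 = -21.65 percentage points.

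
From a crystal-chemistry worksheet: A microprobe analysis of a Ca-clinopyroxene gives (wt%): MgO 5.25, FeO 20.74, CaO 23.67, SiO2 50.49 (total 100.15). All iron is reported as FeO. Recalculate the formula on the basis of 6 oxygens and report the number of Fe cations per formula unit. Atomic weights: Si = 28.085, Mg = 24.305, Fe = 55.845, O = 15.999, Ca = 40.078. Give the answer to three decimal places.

MgO (M=40.304): mol = 0.13026; Mg = 0.13026, O = 0.13026.
FeO (M=71.844): mol = 0.28868; Fe = 0.28868, O = 0.28868.
CaO (M=56.077): mol = 0.42210; Ca = 0.42210, O = 0.42210.
SiO2 (M=60.083): mol = 0.84034; Si = 0.84034, O = 1.68068.
ΣO = 2.52172; factor = 6/ΣO = 2.37933.
Fe apfu = 0.28868 × 2.37933 = 0.687.

0.687 Fe apfu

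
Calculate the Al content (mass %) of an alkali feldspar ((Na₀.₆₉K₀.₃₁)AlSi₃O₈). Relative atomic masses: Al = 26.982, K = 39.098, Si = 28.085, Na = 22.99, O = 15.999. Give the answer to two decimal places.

M((Na₀.₆₉K₀.₃₁)AlSi₃O₈) = 267.212 g/mol.
Al contributes 1 × 26.982 = 26.982 g per mole.
26.982/267.212 = 0.1010 → 10.10%.

10.10 mass %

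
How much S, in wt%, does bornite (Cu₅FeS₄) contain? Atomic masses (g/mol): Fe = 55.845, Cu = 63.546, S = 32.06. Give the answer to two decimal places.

Molar mass of Cu₅FeS₄: 5*63.546 + 1*55.845 + 4*32.06 = 501.815 g/mol.
Mass of S per formula unit: 4 × 32.06 = 128.240 g.
Weight fraction S = 128.240 / 501.815 = 0.2556.

25.56 wt%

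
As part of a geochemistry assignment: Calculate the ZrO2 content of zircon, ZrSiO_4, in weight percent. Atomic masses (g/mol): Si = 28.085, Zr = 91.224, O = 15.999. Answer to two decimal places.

67.22 wt%

Molar mass of ZrSiO_4 = 1·91.224 + 1·28.085 + 4·15.999 = 183.305 g/mol.
Each formula unit contains 1 Zr, equivalent to 1/1 = 1.0000 mol ZrO2.
M(ZrO2) = 1×91.224 + 2×15.999 = 123.222 g/mol.
Mass of ZrO2 per formula unit = 1.0000 × 123.222 = 123.222 g.
ZrO2 wt% = 123.222 / 183.305 × 100 = 67.22%.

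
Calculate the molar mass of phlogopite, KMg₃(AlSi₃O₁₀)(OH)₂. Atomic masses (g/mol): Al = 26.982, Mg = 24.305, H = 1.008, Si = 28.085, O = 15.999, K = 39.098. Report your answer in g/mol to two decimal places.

The formula mass is the sum 1*39.098 + 3*24.305 + 1*26.982 + 3*28.085 + 12*15.999 + 2*1.008.

417.25 g/mol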